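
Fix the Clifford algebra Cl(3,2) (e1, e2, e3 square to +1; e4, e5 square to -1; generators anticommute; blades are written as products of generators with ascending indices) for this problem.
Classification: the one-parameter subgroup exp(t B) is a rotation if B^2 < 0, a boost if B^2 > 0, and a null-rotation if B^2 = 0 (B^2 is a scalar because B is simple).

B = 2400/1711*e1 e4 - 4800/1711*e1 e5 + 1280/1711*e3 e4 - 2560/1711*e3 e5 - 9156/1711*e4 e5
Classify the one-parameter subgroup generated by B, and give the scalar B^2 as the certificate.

B^2 term by term: the squares give (2400/1711)^2*(e1 e4)^2 + (-4800/1711)^2*(e1 e5)^2 + (1280/1711)^2*(e3 e4)^2 + (-2560/1711)^2*(e3 e5)^2 + (-9156/1711)^2*(e4 e5)^2 = 5760000/2927521*(+1) + 23040000/2927521*(+1) + 1638400/2927521*(+1) + 6553600/2927521*(+1) + 83832336/2927521*(-1) = -16 (each basis 2-blade squares to minus the product of its generators' squares); cross terms between blades sharing an index anticommute and cancel; the commuting (index-disjoint) pairs give grade-4 terms 2*c*c'*(blade product), which cancel blade by blade — e1 e3 e4 e5: 12288000/2927521 - 12288000/2927521 = 0 — confirming B is simple. So B^2 = -16.
Answer: rotation, certificate B^2 = -16. B^2 = -16 is basis-independent, so its sign is the whole story.


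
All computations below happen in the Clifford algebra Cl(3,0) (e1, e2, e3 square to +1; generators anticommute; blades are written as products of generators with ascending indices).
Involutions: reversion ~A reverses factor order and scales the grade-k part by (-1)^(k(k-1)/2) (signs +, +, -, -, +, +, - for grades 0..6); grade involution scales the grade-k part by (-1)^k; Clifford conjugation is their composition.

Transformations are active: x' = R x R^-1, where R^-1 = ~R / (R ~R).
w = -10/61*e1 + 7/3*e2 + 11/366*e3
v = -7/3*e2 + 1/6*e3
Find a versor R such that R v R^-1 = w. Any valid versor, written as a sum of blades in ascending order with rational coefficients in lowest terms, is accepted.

Take R = v + w = -10/61*e1 + 12/61*e3. Because q(v) = q(w) = 197/36, conjugation by R sends v exactly to w.
Answer: -10/61*e1 + 12/61*e3


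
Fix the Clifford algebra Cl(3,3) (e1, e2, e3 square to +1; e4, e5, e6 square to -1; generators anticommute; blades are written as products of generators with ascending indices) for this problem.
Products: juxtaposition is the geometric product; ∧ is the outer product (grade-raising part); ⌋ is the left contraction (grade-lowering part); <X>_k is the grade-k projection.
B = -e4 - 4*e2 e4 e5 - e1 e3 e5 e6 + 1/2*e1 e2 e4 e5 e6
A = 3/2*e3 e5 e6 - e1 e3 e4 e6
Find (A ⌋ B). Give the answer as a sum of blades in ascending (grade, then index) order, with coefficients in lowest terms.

step 1: -3/2*e1
Answer: -3/2*e1


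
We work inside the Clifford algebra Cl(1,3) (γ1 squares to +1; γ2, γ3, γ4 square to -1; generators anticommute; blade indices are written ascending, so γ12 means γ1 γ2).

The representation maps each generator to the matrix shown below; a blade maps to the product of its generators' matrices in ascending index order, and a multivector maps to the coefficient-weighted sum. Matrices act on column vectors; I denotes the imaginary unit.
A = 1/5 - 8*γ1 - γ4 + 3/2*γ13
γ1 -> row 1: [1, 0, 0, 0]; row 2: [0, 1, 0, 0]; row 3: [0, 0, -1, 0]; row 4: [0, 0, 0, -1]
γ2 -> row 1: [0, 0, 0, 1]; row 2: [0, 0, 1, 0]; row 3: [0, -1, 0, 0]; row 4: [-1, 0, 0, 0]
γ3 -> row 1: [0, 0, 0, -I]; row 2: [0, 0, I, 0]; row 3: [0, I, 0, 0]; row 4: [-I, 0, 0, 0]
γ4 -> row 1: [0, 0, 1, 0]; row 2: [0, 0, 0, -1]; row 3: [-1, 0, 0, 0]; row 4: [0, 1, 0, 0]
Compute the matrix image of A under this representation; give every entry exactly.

Bivector images (products of the table entries): rho(γ13) = rho(γ1)rho(γ3) = row 1: [0, 0, 0, -I]; row 2: [0, 0, I, 0]; row 3: [0, -I, 0, 0]; row 4: [I, 0, 0, 0].
M = (1/5)*1 + (-8)*rho(γ1) + (-1)*rho(γ4) + (3/2)*rho(γ13), summed entrywise (1 is the identity matrix):
Answer: row 1: [-39/5, 0, -1, -3*I/2]; row 2: [0, -39/5, 3*I/2, 1]; row 3: [1, -3*I/2, 41/5, 0]; row 4: [3*I/2, -1, 0, 41/5]


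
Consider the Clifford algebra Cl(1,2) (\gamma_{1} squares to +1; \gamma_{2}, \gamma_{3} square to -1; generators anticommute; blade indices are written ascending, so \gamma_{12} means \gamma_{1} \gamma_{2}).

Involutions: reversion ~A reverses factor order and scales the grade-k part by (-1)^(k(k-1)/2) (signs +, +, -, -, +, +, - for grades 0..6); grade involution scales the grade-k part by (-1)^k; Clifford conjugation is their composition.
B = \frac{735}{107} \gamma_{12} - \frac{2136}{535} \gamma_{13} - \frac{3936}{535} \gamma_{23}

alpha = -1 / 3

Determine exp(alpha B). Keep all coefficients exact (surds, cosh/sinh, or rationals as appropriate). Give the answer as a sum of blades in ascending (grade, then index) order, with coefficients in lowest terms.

B^2 term by term: the squares give (\frac{735}{107})^2*(\gamma_{12})^2 + (-\frac{2136}{535})^2*(\gamma_{13})^2 + (-\frac{3936}{535})^2*(\gamma_{23})^2 = \frac{540225}{11449}*(+1) + \frac{4562496}{286225}*(+1) + \frac{15492096}{286225}*(-1) = 9 (each basis 2-blade squares to minus the product of its generators' squares); cross terms between blades sharing an index anticommute and cancel. So B^2 = 9.
B^2 = 9 — hyperbolic case — the even/odd split gives cosh and sinh: l = 3, alpha*l = -1, so exp(alpha B) = cosh(-1) + (sinh(-1)/3)*B = \cosh{\left(1 \right)} + (- \frac{\sinh{\left(1 \right)}}{3})*B.
Answer: \cosh{\left(1 \right)} - \frac{245 \sinh{\left(1 \right)}}{107} \gamma_{12} + \frac{712 \sinh{\left(1 \right)}}{535} \gamma_{13} + \frac{1312 \sinh{\left(1 \right)}}{535} \gamma_{23}


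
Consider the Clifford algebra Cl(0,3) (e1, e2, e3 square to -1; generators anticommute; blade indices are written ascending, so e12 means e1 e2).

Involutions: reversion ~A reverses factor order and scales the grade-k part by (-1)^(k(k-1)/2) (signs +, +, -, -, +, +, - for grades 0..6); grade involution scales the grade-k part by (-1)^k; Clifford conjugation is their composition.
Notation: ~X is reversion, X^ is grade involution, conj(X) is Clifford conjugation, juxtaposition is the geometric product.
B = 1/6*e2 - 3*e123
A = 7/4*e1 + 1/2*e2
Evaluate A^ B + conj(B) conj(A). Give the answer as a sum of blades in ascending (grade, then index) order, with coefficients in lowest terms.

first term: 1/12 - 7/24*e12 + 3/2*e13 - 21/4*e23
second term: -1/12 - 7/24*e12 + 3/2*e13 - 21/4*e23
Answer: -7/12*e12 + 3*e13 - 21/2*e23


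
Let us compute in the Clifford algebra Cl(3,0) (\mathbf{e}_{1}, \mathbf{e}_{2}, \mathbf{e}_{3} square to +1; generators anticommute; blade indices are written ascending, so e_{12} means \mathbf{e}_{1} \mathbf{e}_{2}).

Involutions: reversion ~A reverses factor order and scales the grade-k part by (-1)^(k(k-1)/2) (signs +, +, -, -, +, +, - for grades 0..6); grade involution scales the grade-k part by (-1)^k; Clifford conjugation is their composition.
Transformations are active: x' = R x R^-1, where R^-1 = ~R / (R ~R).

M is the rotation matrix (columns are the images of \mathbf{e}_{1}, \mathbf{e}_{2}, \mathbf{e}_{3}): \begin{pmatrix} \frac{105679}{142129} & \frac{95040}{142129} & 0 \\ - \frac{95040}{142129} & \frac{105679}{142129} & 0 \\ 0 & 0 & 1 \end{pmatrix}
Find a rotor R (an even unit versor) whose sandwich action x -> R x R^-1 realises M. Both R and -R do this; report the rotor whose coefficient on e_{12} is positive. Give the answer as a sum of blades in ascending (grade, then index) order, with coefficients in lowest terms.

Method: write R = a + b12*e_{12} + b13*e_{13} + b23*e_{23} with a^2 + b12^2 + b13^2 + b23^2 = 1 (so R^-1 = ~R). Expanding the columns R e_j ~R gives tr M = 4a^2 - 1 and, from the antisymmetric part, M21 - M12 = -4a*b12, M13 - M31 = 4a*b13, M32 - M23 = -4a*b23.
Here tr M = \frac{353487}{142129}, so a^2 = (1 + tr M)/4 = \frac{123904}{142129} and a = ±\frac{352}{377}. Taking a = \frac{352}{377}: M21 - M12 = -\frac{190080}{142129}, M13 - M31 = 0, M32 - M23 = 0, giving b12 = \frac{135}{377}, b13 = 0, b23 = 0, i.e. R = \frac{352}{377} + \frac{135}{377} e_{12}.
Its e_{12} coefficient is already positive.
Answer: \frac{352}{377} + \frac{135}{377} e_{12}. Note: both R and -R realise this M (trace \frac{353487}{142129}); the covering map identifies them, and the e_{12}-coefficient sign is the tie-breaker.


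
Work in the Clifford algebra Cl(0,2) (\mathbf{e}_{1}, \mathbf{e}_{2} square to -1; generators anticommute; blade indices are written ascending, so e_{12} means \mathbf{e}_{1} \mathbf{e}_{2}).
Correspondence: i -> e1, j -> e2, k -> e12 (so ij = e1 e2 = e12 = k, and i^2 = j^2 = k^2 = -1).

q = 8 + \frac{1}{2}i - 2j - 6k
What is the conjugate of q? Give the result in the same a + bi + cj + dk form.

In blades: q = 8 + \frac{1}{2} e_{1} - 2 e_{2} - 6 e_{12}.
Conjugation here is Clifford conjugation: the scalar is fixed and the grade-1 and grade-2 blades all flip sign, giving 8 - \frac{1}{2} e_{1} + 2 e_{2} + 6 e_{12}; translating back:
Answer: 8 - \frac{1}{2}i + 2j + 6k


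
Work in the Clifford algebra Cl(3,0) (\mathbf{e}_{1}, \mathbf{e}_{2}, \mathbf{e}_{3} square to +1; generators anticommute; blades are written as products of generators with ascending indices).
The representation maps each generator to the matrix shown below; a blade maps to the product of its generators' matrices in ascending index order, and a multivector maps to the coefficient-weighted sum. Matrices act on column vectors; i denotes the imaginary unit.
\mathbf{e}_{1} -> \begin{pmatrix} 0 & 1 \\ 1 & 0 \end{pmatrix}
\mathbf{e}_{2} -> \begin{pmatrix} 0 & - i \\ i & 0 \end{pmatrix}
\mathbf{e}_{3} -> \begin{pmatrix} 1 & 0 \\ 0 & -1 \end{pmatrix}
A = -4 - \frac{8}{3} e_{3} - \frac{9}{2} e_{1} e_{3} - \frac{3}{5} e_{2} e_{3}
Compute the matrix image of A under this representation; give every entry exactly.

Bivector images (products of the table entries): rho(e_{1} e_{3}) = rho(\mathbf{e}_{1})rho(\mathbf{e}_{3}) = \begin{pmatrix} 0 & -1 \\ 1 & 0 \end{pmatrix}; rho(e_{2} e_{3}) = rho(\mathbf{e}_{2})rho(\mathbf{e}_{3}) = \begin{pmatrix} 0 & i \\ i & 0 \end{pmatrix}.
M = (-4)*1 + (-\frac{8}{3})*rho(e_{3}) + (-\frac{9}{2})*rho(e_{1} e_{3}) + (-\frac{3}{5})*rho(e_{2} e_{3}), summed entrywise (1 is the identity matrix):
Answer: \begin{pmatrix} - \frac{20}{3} & \frac{9}{2} - \frac{3 i}{5} \\ - \frac{9}{2} - \frac{3 i}{5} & - \frac{4}{3} \end{pmatrix}


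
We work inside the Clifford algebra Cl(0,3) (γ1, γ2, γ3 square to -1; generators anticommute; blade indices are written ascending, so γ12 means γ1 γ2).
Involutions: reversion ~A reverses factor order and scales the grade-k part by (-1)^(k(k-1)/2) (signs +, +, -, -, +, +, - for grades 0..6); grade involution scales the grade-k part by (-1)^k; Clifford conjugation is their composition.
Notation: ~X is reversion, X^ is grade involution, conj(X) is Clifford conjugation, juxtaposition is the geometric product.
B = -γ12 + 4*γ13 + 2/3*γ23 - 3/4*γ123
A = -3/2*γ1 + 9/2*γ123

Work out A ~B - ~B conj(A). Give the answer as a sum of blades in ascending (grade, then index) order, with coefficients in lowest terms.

first term: 27/8 + 3*γ1 - 33/2*γ2 - 21/2*γ3 + 9/8*γ23 + γ123
second term: 27/8 + 3*γ1 - 33/2*γ2 - 21/2*γ3 - 9/8*γ23 - γ123
Answer: 9/4*γ23 + 2*γ123


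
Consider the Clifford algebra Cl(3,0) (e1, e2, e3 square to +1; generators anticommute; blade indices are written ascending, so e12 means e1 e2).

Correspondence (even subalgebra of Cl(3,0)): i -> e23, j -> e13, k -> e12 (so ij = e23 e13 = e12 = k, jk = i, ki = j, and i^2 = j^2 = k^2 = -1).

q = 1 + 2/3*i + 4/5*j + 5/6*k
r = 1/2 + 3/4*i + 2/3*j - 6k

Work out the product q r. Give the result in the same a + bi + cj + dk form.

In blades: q = 1 + 5/6*e12 + 4/5*e13 + 2/3*e23, r = 1/2 - 6*e12 + 2/3*e13 + 3/4*e23.
Distribute q over r term by term (generator squares from the signature, products reordered to ascending indices): (1)*r = 1/2 - 6*e12 + 2/3*e13 + 3/4*e23; (5/6*e12)*r = 5 + 5/12*e12 + 5/8*e13 - 5/9*e23; (4/5*e13)*r = -8/15 - 3/5*e12 + 2/5*e13 - 24/5*e23; (2/3*e23)*r = -1/2 + 4/9*e12 + 4*e13 + 1/3*e23.
Sum: 67/15 - 1033/180*e12 + 683/120*e13 - 769/180*e23; translating back through the correspondence:
Answer: 67/15 - 769/180*i + 683/120*j - 1033/180*k


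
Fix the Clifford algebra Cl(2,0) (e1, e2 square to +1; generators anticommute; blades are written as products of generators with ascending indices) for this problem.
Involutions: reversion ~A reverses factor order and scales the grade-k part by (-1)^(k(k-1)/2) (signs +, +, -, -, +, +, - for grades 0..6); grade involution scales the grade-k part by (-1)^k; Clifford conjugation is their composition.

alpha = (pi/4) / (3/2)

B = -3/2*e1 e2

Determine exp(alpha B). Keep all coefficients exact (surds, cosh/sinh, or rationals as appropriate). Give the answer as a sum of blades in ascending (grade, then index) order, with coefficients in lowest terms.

B^2 = (-3/2)^2*(e1 e2)^2 = 9/4*(-1) = -9/4 (a basis 2-blade squares to minus the product of its generators' squares).
B^2 = -9/4 — a negative square means the series sums to a rotation: l = 3/2, alpha*l = pi/4, so exp(alpha B) = cos(pi/4) + (sin(pi/4)/(3/2))*B = sqrt(2)/2 + (sqrt(2)/3)*B.
Answer: sqrt(2)/2 - sqrt(2)/2*e1 e2


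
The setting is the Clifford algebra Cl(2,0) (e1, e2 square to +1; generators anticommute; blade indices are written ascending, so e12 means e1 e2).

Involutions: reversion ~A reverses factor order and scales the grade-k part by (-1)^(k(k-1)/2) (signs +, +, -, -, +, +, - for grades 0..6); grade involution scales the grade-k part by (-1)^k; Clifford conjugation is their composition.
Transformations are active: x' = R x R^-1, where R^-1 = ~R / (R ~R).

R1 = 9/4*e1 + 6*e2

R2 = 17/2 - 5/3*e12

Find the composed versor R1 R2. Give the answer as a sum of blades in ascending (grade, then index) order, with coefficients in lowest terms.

Distribute over the terms of R1 (each basis-blade product reordered to ascending indices, repeated generators contracted through their squares):
(9/4*e1) R2 = 153/8*e1 - 15/4*e2
(6*e2) R2 = 10*e1 + 51*e2
Summing the partial products and collecting blades:
Answer: 233/8*e1 + 189/4*e2


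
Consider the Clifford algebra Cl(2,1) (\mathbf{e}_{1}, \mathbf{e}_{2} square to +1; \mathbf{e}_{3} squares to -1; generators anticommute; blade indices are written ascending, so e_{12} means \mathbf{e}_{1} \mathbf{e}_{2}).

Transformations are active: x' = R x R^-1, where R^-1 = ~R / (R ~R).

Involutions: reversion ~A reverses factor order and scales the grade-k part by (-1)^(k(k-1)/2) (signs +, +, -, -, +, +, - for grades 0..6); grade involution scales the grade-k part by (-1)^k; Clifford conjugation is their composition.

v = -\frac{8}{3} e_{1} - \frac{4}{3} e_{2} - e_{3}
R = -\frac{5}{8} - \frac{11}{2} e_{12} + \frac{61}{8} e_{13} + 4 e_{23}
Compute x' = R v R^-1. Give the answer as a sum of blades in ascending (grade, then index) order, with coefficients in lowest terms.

~R = -\frac{5}{8} + \frac{11}{2} e_{12} - \frac{61}{8} e_{13} - 4 e_{23}, and R ~R = -\frac{87}{2}, so R^-1 = ~R / (-\frac{87}{2}).
R v = \frac{133}{8} e_{1} - \frac{59}{6} e_{2} + \frac{631}{24} e_{3} + 5 e_{123}
Answer: \frac{5657}{1392} e_{1} - \frac{733}{1044} e_{2} + \frac{12611}{4176} e_{3}


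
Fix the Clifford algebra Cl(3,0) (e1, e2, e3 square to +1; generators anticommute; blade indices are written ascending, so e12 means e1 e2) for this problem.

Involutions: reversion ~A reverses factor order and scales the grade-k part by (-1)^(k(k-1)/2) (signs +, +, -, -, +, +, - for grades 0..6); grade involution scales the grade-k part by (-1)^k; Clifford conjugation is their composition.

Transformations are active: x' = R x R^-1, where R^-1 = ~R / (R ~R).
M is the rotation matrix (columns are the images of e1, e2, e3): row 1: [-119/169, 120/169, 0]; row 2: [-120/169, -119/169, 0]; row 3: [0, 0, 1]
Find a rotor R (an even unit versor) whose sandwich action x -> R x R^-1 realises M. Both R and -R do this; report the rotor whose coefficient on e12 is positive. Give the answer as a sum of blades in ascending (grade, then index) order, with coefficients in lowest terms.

Method: write R = a + b12*e12 + b13*e13 + b23*e23 with a^2 + b12^2 + b13^2 + b23^2 = 1 (so R^-1 = ~R). Expanding the columns R e_j ~R gives tr M = 4a^2 - 1 and, from the antisymmetric part, M21 - M12 = -4a*b12, M13 - M31 = 4a*b13, M32 - M23 = -4a*b23.
Here tr M = -69/169, so a^2 = (1 + tr M)/4 = 25/169 and a = ±5/13. Taking a = 5/13: M21 - M12 = -240/169, M13 - M31 = 0, M32 - M23 = 0, giving b12 = 12/13, b13 = 0, b23 = 0, i.e. R = 5/13 + 12/13*e12.
Its e12 coefficient is already positive.
Answer: 5/13 + 12/13*e12. Recall the cover is two-to-one: with M of trace -69/169, both preimages act alike, and the stated e12 sign chooses the sheet.


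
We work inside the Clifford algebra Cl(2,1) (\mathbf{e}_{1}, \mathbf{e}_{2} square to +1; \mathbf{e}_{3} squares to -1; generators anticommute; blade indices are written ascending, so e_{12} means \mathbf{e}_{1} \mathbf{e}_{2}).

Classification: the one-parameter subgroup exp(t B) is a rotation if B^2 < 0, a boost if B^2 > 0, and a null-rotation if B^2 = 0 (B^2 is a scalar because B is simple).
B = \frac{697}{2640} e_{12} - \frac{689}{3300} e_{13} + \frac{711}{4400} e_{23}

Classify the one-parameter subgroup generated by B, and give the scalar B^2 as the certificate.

B^2 term by term: the squares give (\frac{697}{2640})^2*(e_{12})^2 + (-\frac{689}{3300})^2*(e_{13})^2 + (\frac{711}{4400})^2*(e_{23})^2 = \frac{485809}{6969600}*(-1) + \frac{474721}{10890000}*(+1) + \frac{505521}{19360000}*(+1) = 0 (each basis 2-blade squares to minus the product of its generators' squares); cross terms between blades sharing an index anticommute and cancel. So B^2 = 0.
Answer: null-rotation, certificate B^2 = 0. Key observation: B^2 = 0 is a conjugation invariant, so its sign decides the class regardless of the surface form of B.


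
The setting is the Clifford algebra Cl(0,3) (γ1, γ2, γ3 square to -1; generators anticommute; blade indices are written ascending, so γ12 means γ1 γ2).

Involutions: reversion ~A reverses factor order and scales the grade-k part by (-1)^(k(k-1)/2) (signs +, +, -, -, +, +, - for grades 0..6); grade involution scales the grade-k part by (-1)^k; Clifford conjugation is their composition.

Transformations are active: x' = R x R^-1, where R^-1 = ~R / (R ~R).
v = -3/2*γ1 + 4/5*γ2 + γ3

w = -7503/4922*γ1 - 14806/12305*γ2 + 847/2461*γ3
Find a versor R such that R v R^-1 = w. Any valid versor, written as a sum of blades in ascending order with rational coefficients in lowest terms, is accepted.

Since q(v) = q(w) = -389/100, the sum R = v + w = -7443/2461*γ1 - 4962/12305*γ2 + 3308/2461*γ3 does the job whenever invertible.
Answer: -7443/2461*γ1 - 4962/12305*γ2 + 3308/2461*γ3


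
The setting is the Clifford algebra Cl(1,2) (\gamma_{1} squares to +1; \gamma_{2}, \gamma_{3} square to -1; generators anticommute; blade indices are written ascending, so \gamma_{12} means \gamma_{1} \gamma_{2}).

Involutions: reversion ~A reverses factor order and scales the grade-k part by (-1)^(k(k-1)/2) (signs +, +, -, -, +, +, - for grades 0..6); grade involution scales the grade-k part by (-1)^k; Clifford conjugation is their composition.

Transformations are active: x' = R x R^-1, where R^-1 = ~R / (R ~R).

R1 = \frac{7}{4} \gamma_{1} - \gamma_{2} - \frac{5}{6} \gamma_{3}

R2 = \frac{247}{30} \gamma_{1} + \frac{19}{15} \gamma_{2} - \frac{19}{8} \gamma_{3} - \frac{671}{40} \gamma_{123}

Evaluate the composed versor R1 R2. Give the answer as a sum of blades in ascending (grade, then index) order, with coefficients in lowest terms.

Distribute over the terms of R1 (each basis-blade product reordered to ascending indices, repeated generators contracted through their squares):
(\frac{7}{4} \gamma_{1}) R2 = \frac{1729}{120} + \frac{133}{60} \gamma_{12} - \frac{133}{32} \gamma_{13} - \frac{4697}{160} \gamma_{23}
(-\gamma_{2}) R2 = \frac{19}{15} + \frac{247}{30} \gamma_{12} + \frac{671}{40} \gamma_{13} + \frac{19}{8} \gamma_{23}
(-\frac{5}{6} \gamma_{3}) R2 = -\frac{95}{48} - \frac{671}{48} \gamma_{12} + \frac{247}{36} \gamma_{13} + \frac{19}{18} \gamma_{23}
Summing the partial products and collecting blades:
Answer: \frac{3287}{240} - \frac{847}{240} \gamma_{12} + \frac{28051}{1440} \gamma_{13} - \frac{37333}{1440} \gamma_{23}


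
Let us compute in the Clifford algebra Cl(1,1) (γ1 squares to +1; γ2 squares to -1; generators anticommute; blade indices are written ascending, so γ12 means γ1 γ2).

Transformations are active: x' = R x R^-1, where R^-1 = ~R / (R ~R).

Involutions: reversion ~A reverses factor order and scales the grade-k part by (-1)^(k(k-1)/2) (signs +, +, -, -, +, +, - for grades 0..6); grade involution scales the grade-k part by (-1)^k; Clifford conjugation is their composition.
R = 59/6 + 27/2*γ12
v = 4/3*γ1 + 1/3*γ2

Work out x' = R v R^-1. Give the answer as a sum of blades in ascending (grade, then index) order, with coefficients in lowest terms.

~R = 59/6 - 27/2*γ12, and R ~R = -770/9, so R^-1 = ~R / (-770/9).
R v = 155/18*γ1 - 265/18*γ2
Answer: -3061/924*γ1 + 2819/924*γ2


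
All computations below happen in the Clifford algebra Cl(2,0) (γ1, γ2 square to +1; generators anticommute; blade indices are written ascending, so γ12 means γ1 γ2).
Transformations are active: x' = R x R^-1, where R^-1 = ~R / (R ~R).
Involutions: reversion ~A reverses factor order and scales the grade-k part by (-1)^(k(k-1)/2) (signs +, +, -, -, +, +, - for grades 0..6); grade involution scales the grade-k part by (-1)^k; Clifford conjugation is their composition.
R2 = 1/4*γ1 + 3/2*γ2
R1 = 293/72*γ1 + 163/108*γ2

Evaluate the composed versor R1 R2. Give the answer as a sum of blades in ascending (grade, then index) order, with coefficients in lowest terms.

Distribute over the terms of R1 (each basis-blade product reordered to ascending indices, repeated generators contracted through their squares):
(293/72*γ1) R2 = 293/288 + 293/48*γ12
(163/108*γ2) R2 = 163/72 - 163/432*γ12
Summing the partial products and collecting blades:
Answer: 105/32 + 1237/216*γ12


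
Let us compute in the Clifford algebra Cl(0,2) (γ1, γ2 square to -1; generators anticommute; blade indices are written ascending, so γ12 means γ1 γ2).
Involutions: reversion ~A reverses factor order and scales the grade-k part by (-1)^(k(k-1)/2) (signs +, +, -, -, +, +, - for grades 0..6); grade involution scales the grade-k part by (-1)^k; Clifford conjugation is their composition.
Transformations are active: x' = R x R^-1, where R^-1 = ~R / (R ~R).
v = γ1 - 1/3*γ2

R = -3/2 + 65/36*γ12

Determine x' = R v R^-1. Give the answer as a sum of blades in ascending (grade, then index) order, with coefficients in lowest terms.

~R = -3/2 - 65/36*γ12, and R ~R = 7141/1296, so R^-1 = ~R / (7141/1296).
R v = -97/108*γ1 + 83/36*γ2
Answer: -3649/7141*γ1 - 19751/21423*γ2


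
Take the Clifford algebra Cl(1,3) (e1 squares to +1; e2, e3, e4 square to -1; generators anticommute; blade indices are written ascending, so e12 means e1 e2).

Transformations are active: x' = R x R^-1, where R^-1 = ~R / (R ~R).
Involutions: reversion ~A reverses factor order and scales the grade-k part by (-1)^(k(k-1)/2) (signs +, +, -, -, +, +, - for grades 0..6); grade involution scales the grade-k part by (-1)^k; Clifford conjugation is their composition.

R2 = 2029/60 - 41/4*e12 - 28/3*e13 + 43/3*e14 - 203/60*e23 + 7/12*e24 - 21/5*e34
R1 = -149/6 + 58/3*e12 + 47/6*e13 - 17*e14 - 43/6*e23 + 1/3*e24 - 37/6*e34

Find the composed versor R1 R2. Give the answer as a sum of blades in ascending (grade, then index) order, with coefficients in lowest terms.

Distribute over the grade parts of R1 (each basis-blade product reordered to ascending indices, repeated generators contracted through their squares):
<R1>_0 (= -149/6) R2 = -302321/360 + 6109/24*e12 + 2086/9*e13 - 6407/18*e14 + 30247/360*e23 - 1043/72*e24 + 1043/10*e34
<R1>_2 (= 58/3*e12 + 47/6*e13 - 17*e14 - 43/6*e23 + 1/3*e24 - 37/6*e34) R2 = -203503/360 + 196453/360*e12 + 5072/9*e13 - 44921/90*e14 - 50401/360*e23 - 4033/40*e24 - 826/5*e34 - 5819/90*e1234
Summing the partial products and collecting blades:
Answer: -21076/15 + 36011/45*e12 + 2386/3*e13 - 12826/15*e14 - 3359/60*e23 - 5189/45*e24 - 609/10*e34 - 5819/90*e1234


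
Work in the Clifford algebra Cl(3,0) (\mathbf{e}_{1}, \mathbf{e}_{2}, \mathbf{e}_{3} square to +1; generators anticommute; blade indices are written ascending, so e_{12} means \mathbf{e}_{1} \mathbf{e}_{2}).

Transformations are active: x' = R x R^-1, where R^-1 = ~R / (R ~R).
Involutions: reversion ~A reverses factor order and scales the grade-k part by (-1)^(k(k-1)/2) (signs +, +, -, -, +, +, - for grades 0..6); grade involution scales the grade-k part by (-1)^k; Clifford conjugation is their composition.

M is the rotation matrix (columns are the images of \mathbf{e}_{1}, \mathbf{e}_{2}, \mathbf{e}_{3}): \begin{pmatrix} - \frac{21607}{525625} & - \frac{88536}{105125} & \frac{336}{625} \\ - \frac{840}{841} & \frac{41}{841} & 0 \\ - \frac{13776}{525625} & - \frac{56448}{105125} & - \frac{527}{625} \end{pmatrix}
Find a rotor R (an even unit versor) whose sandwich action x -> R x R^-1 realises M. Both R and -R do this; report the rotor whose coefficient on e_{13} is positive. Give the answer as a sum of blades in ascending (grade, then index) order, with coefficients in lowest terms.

Method: write R = a + b12*e_{12} + b13*e_{13} + b23*e_{23} with a^2 + b12^2 + b13^2 + b23^2 = 1 (so R^-1 = ~R). Expanding the columns R e_j ~R gives tr M = 4a^2 - 1 and, from the antisymmetric part, M21 - M12 = -4a*b12, M13 - M31 = 4a*b13, M32 - M23 = -4a*b23.
Here tr M = -\frac{439189}{525625}, so a^2 = (1 + tr M)/4 = \frac{21609}{525625} and a = ±\frac{147}{725}. Taking a = \frac{147}{725}: M21 - M12 = -\frac{16464}{105125}, M13 - M31 = \frac{296352}{525625}, M32 - M23 = -\frac{56448}{105125}, giving b12 = \frac{28}{145}, b13 = \frac{504}{725}, b23 = \frac{96}{145}, i.e. R = \frac{147}{725} + \frac{28}{145} e_{12} + \frac{504}{725} e_{13} + \frac{96}{145} e_{23}.
Its e_{13} coefficient is already positive.
Answer: \frac{147}{725} + \frac{28}{145} e_{12} + \frac{504}{725} e_{13} + \frac{96}{145} e_{23}. Recall the cover is two-to-one: with M of trace -\frac{439189}{525625}, both preimages act alike, and the stated e_{13} sign chooses the sheet.


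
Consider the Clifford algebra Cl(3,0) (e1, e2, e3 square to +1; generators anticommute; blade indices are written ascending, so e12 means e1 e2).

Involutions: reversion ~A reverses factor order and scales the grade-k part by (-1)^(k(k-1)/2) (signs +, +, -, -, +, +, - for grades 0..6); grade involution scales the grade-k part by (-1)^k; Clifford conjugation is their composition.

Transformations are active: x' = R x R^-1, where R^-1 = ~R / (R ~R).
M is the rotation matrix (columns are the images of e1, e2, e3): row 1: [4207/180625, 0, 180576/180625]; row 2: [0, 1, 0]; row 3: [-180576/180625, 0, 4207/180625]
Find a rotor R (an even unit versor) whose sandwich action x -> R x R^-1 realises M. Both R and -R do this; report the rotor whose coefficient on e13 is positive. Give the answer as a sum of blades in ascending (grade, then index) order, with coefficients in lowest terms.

Method: write R = a + b12*e12 + b13*e13 + b23*e23 with a^2 + b12^2 + b13^2 + b23^2 = 1 (so R^-1 = ~R). Expanding the columns R e_j ~R gives tr M = 4a^2 - 1 and, from the antisymmetric part, M21 - M12 = -4a*b12, M13 - M31 = 4a*b13, M32 - M23 = -4a*b23.
Here tr M = 189039/180625, so a^2 = (1 + tr M)/4 = 92416/180625 and a = ±304/425. Taking a = 304/425: M21 - M12 = 0, M13 - M31 = 361152/180625, M32 - M23 = 0, giving b12 = 0, b13 = 297/425, b23 = 0, i.e. R = 304/425 + 297/425*e13.
Its e13 coefficient is already positive.
Answer: 304/425 + 297/425*e13. Note: both R and -R realise this M (trace 189039/180625); the covering map identifies them, and the e13-coefficient sign is the tie-breaker.


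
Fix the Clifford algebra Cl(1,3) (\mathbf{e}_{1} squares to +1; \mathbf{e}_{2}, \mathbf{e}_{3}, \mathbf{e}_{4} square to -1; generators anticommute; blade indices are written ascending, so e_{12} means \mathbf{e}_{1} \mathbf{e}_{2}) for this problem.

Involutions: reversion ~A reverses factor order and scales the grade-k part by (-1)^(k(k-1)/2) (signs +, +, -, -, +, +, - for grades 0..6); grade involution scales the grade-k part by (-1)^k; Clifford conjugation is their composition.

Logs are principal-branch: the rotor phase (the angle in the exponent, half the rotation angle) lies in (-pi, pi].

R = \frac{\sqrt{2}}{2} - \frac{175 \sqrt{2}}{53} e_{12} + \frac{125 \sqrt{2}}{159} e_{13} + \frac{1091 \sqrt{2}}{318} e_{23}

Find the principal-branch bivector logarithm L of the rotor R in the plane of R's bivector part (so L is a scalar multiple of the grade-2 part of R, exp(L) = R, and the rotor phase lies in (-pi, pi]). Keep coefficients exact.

The scalar part of R is \frac{\sqrt{2}}{2}, which pins the rotor phase on the principal branch; dividing the bivector part by the sine of that phase recovers the unit plane, and L is the phase times that plane.
Concretely: cos(phase) = \frac{\sqrt{2}}{2} gives phase = ±\frac{\pi}{4}, and since phase/sin(phase) is even the sign is immaterial: L = (phase/sin(phase)) * <R>_2 = (\frac{\sqrt{2} \pi}{4}) * <R>_2.
Answer: - \frac{175 \pi}{106} e_{12} + \frac{125 \pi}{318} e_{13} + \frac{1091 \pi}{636} e_{23}


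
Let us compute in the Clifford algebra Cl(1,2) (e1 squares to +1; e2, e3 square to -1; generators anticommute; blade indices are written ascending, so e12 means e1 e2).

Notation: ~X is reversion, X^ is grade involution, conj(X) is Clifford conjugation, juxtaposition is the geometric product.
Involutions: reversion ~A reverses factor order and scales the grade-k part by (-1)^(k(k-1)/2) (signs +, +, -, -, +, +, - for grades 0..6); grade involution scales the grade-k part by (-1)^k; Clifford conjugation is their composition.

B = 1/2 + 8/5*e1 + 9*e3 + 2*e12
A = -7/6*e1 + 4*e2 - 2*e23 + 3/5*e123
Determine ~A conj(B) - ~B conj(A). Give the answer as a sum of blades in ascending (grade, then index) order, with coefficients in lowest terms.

first term: 28/15 - 103/12*e1 + 67/3*e2 + 6/5*e3 + e12 + 13/2*e13 - 851/25*e23 - 7/2*e123
second term: 28/15 - 89/12*e1 + 55/3*e2 - 6/5*e3 - 59/5*e12 - 13/2*e13 + 949/25*e23 + 7/2*e123
Answer: -7/6*e1 + 4*e2 + 12/5*e3 + 64/5*e12 + 13*e13 - 72*e23 - 7*e123


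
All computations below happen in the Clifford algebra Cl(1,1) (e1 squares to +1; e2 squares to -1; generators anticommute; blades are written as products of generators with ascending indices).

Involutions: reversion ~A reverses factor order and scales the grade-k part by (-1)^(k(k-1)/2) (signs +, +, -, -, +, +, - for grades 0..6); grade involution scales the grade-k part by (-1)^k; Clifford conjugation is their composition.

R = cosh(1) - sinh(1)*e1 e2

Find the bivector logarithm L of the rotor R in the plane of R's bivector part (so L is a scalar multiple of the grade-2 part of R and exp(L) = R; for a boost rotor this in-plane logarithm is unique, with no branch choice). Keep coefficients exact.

The scalar part of R is cosh(1), which fixes the rapidity magnitude through cosh (cosh is even, so it cannot fix the sign — the bivector part carries that); dividing the bivector part by sinh of the rapidity gives the plane, and L = rapidity * plane, where the joint sign ambiguity of (rapidity, plane) cancels in the product.
Concretely: cosh(rapidity) = cosh(1) gives rapidity = ±1, and since rapidity/sinh(rapidity) is even the sign is immaterial: L = (rapidity/sinh(rapidity)) * <R>_2 = (1/sinh(1)) * <R>_2.
Answer: -e1 e2


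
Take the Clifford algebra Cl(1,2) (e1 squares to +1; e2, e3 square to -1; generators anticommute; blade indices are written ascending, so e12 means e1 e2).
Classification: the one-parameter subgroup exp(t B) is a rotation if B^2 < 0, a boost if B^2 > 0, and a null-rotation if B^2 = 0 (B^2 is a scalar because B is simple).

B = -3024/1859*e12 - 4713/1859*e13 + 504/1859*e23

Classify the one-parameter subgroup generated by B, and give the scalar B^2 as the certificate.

B^2 term by term: the squares give (-3024/1859)^2*(e12)^2 + (-4713/1859)^2*(e13)^2 + (504/1859)^2*(e23)^2 = 9144576/3455881*(+1) + 22212369/3455881*(+1) + 254016/3455881*(-1) = 9 (each basis 2-blade squares to minus the product of its generators' squares); cross terms between blades sharing an index anticommute and cancel. So B^2 = 9.
Answer: boost, certificate B^2 = 9. B^2 = 9 is basis-independent, so its sign is the whole story.


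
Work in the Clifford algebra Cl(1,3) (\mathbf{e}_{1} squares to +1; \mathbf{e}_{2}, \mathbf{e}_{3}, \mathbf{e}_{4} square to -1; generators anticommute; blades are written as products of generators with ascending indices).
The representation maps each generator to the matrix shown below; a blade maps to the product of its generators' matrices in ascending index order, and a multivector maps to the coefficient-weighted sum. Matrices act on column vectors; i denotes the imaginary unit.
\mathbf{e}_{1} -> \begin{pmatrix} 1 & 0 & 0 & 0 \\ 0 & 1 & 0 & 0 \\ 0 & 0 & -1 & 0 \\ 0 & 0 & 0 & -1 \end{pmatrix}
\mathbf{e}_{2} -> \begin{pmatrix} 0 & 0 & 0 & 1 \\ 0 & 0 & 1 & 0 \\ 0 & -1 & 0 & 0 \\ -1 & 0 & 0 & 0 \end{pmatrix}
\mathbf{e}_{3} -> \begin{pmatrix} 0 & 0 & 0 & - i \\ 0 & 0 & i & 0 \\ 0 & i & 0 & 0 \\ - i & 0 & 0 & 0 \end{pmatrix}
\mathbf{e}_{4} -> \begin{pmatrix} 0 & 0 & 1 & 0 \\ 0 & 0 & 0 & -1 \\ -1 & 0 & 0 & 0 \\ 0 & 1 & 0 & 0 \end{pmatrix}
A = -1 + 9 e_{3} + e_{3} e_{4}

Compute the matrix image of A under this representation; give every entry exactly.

Bivector images (products of the table entries): rho(e_{3} e_{4}) = rho(\mathbf{e}_{3})rho(\mathbf{e}_{4}) = \begin{pmatrix} 0 & - i & 0 & 0 \\ - i & 0 & 0 & 0 \\ 0 & 0 & 0 & - i \\ 0 & 0 & - i & 0 \end{pmatrix}.
M = (-1)*1 + (9)*rho(e_{3}) + (1)*rho(e_{3} e_{4}), summed entrywise (1 is the identity matrix):
Answer: \begin{pmatrix} -1 & - i & 0 & - 9 i \\ - i & -1 & 9 i & 0 \\ 0 & 9 i & -1 & - i \\ - 9 i & 0 & - i & -1 \end{pmatrix}


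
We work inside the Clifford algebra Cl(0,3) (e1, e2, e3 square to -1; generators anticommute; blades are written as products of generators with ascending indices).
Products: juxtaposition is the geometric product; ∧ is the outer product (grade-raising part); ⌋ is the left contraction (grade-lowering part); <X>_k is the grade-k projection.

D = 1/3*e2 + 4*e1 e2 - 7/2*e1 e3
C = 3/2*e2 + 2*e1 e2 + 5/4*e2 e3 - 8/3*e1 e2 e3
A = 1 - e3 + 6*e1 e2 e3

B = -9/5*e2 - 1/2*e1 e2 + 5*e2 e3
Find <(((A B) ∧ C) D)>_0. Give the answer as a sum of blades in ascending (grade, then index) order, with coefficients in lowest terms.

step 1: -30*e1 - 34/5*e2 + 3*e3 - 1/2*e1 e2 - 54/5*e1 e3 + 16/5*e2 e3 + 1/2*e1 e2 e3
step 2: -45*e1 e2 - 9/2*e2 e3 - 153/10*e1 e2 e3
step 3: 180 + 15*e1 + 1071/20*e2 + 597/10*e3 - 63/4*e1 e2 - 231/10*e1 e3 + 315/2*e2 e3
step 4: 180
Answer: 180


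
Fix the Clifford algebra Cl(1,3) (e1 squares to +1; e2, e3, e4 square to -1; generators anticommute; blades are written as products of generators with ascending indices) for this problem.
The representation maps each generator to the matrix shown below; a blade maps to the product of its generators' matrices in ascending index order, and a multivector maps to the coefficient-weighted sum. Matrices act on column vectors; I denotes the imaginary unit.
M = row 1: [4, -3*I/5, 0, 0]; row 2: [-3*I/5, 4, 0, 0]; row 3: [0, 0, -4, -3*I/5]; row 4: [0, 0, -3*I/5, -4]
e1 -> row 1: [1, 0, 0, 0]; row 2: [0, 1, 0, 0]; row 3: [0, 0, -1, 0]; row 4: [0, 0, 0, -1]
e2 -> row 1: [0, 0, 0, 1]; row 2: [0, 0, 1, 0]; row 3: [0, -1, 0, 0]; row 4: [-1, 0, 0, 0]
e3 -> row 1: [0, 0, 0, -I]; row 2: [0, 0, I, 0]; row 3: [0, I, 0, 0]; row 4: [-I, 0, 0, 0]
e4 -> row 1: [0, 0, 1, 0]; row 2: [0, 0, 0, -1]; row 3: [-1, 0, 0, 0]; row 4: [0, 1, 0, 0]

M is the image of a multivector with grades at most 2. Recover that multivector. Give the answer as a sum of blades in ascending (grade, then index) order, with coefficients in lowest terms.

Method: the blade images are trace-orthogonal — tr(rho(e_A) rho(e_B)^-1) = 4 if A = B and 0 otherwise — and rho(e_A)^-1 = (e_A)^2 * rho(e_A) with (e_A)^2 = +1 or -1, so the coefficient of e_A in the preimage is (e_A)^2 * tr(M rho(e_A))/4.
Nonzero projections over blades of grade <= 2: e1: (e1)^2 = +1, tr(M rho(e1)) = 16, coefficient 4; e3 e4: (e3 e4)^2 = -1, tr(M rho(e3 e4)) = -12/5, coefficient 3/5. Every other blade of grade <= 2 projects to 0.
Answer: 4*e1 + 3/5*e3 e4


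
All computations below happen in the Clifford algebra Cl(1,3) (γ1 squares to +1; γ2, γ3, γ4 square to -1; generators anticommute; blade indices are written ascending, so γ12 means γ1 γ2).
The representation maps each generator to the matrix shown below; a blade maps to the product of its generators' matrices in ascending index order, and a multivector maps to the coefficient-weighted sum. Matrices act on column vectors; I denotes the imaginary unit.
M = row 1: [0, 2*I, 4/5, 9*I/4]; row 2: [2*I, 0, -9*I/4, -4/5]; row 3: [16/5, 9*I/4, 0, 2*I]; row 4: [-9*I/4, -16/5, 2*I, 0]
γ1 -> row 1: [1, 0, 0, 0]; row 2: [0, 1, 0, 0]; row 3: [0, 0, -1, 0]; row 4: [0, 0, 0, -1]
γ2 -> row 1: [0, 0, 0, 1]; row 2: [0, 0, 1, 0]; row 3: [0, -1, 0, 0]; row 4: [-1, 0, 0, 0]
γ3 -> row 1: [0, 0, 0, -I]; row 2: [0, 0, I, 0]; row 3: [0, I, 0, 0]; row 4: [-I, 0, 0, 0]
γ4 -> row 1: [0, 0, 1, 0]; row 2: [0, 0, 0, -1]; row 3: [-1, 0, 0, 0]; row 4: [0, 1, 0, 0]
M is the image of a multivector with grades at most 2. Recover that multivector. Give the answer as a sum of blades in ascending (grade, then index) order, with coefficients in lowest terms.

Method: the blade images are trace-orthogonal — tr(rho(e_A) rho(e_B)^-1) = 4 if A = B and 0 otherwise — and rho(e_A)^-1 = (e_A)^2 * rho(e_A) with (e_A)^2 = +1 or -1, so the coefficient of e_A in the preimage is (e_A)^2 * tr(M rho(e_A))/4.
Nonzero projections over blades of grade <= 2: γ4: (γ4)^2 = -1, tr(M rho(γ4)) = 24/5, coefficient -6/5; γ13: (γ13)^2 = +1, tr(M rho(γ13)) = -9, coefficient -9/4; γ14: (γ14)^2 = +1, tr(M rho(γ14)) = 8, coefficient 2; γ34: (γ34)^2 = -1, tr(M rho(γ34)) = 8, coefficient -2. Every other blade of grade <= 2 projects to 0.
Answer: -6/5*γ4 - 9/4*γ13 + 2*γ14 - 2*γ34


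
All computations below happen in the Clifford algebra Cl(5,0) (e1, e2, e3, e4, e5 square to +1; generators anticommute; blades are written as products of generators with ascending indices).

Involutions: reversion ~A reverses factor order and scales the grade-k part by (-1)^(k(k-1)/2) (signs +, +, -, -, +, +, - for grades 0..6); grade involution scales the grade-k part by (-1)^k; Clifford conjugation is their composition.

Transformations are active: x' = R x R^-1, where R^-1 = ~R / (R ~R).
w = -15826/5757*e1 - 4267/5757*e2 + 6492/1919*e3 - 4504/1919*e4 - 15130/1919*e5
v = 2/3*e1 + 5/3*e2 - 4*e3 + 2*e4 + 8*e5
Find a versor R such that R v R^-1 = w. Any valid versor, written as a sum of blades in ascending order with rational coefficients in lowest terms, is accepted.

Here q(v) = q(w) = 785/9; the classical choice R = v + w = -3996/1919*e1 + 1776/1919*e2 - 1184/1919*e3 - 666/1919*e4 + 222/1919*e5 then realises v -> w under the sandwich.
Answer: -3996/1919*e1 + 1776/1919*e2 - 1184/1919*e3 - 666/1919*e4 + 222/1919*e5


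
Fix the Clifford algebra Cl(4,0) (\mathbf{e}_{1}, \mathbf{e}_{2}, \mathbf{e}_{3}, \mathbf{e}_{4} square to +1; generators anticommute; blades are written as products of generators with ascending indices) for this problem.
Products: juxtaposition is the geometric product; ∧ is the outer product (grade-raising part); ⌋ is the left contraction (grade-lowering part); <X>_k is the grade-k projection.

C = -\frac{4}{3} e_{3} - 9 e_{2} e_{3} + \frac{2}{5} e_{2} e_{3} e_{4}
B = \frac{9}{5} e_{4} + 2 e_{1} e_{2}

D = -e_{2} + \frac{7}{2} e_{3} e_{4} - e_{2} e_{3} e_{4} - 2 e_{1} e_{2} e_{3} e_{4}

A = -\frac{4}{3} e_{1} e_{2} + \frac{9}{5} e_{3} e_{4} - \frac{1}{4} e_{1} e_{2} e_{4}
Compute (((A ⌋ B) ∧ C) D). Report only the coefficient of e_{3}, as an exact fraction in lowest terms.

step 1: \frac{8}{3}
step 2: -\frac{32}{9} e_{3} - 24 e_{2} e_{3} + \frac{16}{15} e_{2} e_{3} e_{4}
step 3: \frac{16}{15} - \frac{32}{15} e_{1} - \frac{56}{15} e_{2} - 24 e_{3} - \frac{328}{9} e_{4} - 48 e_{1} e_{4} - \frac{32}{9} e_{2} e_{3} - \frac{788}{9} e_{2} e_{4} - \frac{16}{15} e_{3} e_{4} + \frac{64}{9} e_{1} e_{2} e_{4}
Answer: -24
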